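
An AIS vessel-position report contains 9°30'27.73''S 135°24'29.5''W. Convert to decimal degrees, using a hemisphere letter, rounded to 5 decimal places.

9.50770° S, 135.40819° W

Latitude: 30′ + 27.73″ = 30.46217′; 9 + 30.46217/60 = 9.507703
λ: 24′ + 29.5″ = 24.49167′; 135 + 24.49167/60 = 135.408194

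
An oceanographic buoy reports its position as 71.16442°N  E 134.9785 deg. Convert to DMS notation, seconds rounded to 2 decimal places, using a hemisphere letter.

φ: 0.164420 × 60 = 9.86520′ → 9′, remainder × 60 = 51.9120″
Lon: 0.978500° → 58.71000′; 0.71000 × 60 = 42.6000″

71°09′51.91″ N, 134°58′42.60″ E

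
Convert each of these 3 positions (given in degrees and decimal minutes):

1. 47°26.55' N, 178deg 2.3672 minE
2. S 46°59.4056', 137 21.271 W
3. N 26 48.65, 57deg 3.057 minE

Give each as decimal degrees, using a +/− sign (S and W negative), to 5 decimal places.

1. 47.44250, 178.03945
2. -46.99009, -137.35452
3. 26.81083, 57.05095

Point 1:
  φ: 26.55′ = 0.442500°; total 47.442500
  N → positive
  Longitude: 2.3672′ = 0.039453°; total 178.039453
  E ⇒ keep positive
Point 2:
  Lat: 59.4056′ = 0.990093°; total 46.990093
  S → negative
  Lon: 21.271′ = 0.354517°; total 137.354517
  W ⇒ negate
Point 3:
  Latitude: 48.65′ = 0.810833°; total 26.810833
  N ⇒ keep positive
  Lon: 57 + 3.057/60 = 57.050950
  E → positive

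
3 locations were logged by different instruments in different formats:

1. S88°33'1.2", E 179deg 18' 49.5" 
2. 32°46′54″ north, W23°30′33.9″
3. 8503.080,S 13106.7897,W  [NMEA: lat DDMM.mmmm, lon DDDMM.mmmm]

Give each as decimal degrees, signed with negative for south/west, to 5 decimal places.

Point 1:
  Latitude: 88 + 33/60 + 1.2/3600 = 88.550333
  S → negative
  Longitude: 179 + 18/60 + 49.5/3600 = 179.313750
  E ⇒ keep positive
Point 2:
  φ: 32° + 46/60 + 54/3600 = 32 + 0.766667 + 0.015000 = 32.781667
  N → positive
  λ: 30′ + 33.9″ = 30.56500′; 23 + 30.56500/60 = 23.509417
  hemisphere W, so the sign is −
Point 3:
  Latitude: split at 2 digits → 85° and 3.08′; 85 + 3.08/60 = 85.051333
  S ⇒ negate
  Lon: degrees = first 3 digits = 131, minutes = 6.7897; 131 + 6.7897/60 = 131.113162
  hemisphere W, so the sign is −

1. -88.55033, 179.31375
2. 32.78167, -23.50942
3. -85.05133, -131.11316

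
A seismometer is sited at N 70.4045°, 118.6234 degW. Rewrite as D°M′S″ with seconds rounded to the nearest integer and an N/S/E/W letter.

Latitude: 0.404500° → 24.27000′; 0.27000 × 60 = 16.20″
Lon: 0.623400 × 60 = 37.40400′ → 37′, remainder × 60 = 24.24″

70°24′16″ N, 118°37′24″ W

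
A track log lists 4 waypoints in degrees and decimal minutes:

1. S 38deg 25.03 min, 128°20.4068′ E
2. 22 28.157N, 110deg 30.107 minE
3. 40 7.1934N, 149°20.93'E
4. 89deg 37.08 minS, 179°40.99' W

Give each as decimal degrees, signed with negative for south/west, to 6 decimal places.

1. -38.417167, 128.340113
2. 22.469283, 110.501783
3. 40.119890, 149.348833
4. -89.618000, -179.683167

Point 1:
  Lat: 25.03′ = 0.417167°; total 38.4171667
  S ⇒ negate
  λ: 128 + 20.4068/60 = 128.3401133
  E → positive
Point 2:
  Lat: 28.157′ = 0.469283°; total 22.4692833
  N ⇒ keep positive
  λ: 30.107′ = 0.501783°; total 110.5017833
  E ⇒ keep positive
Point 3:
  Latitude: 40 + 7.1934/60 = 40.1198900
  N → positive
  Longitude: 20.93′ = 0.348833°; total 149.3488333
  E ⇒ keep positive
Point 4:
  Latitude: 89 + 37.08/60 = 89.6180000
  hemisphere S, so the sign is −
  Longitude: 40.99′ = 0.683167°; total 179.6831667
  W → negative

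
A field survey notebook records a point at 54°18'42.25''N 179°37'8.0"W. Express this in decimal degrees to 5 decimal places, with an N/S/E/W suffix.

54.31174° N, 179.61889° W

Latitude: 18′ + 42.25″ = 18.70417′; 54 + 18.70417/60 = 54.311736
Longitude: 179 + 37/60 + 8/3600 = 179.618889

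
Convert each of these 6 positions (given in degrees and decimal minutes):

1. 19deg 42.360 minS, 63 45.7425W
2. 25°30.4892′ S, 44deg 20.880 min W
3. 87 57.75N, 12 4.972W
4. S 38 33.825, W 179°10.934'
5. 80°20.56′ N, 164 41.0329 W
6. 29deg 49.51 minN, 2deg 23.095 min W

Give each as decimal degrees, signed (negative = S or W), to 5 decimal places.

1. -19.70600, -63.76238
2. -25.50815, -44.34800
3. 87.96250, -12.08287
4. -38.56375, -179.18223
5. 80.34267, -164.68388
6. 29.82517, -2.38492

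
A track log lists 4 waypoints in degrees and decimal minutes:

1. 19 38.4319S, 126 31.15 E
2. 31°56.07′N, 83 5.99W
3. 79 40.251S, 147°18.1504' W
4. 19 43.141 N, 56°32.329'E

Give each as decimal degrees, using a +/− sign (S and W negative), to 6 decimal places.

1. -19.640532, 126.519167
2. 31.934500, -83.099833
3. -79.670850, -147.302507
4. 19.719017, 56.538817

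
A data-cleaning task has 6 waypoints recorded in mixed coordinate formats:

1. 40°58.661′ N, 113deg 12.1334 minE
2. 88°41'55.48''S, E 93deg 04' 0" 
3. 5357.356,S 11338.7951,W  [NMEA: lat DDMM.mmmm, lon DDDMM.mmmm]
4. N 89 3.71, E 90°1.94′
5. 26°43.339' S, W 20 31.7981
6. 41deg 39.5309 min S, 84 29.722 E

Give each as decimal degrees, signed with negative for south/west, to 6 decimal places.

Point 1:
  φ: 40 + 58.661/60 = 40.9776833
  N ⇒ keep positive
  λ: 12.1334′ = 0.202223°; total 113.2022233
  E → positive
Point 2:
  Latitude: 41′ + 55.48″ = 41.92467′; 88 + 41.92467/60 = 88.6987444
  S → negative
  λ: 4′ + 0″ = 4.00000′; 93 + 4.00000/60 = 93.0666667
  E ⇒ keep positive
Point 3:
  Lat: degrees = first 2 digits = 53, minutes = 57.356; 53 + 57.356/60 = 53.9559333
  S → negative
  λ: split at 3 digits → 113° and 38.7951′; 113 + 38.7951/60 = 113.6465850
  W → negative
Point 4:
  Lat: 89 + 3.71/60 = 89.0618333
  N → positive
  Longitude: 90 + 1.94/60 = 90.0323333
  E ⇒ keep positive
Point 5:
  Lat: 26 + 43.339/60 = 26.7223167
  S ⇒ negate
  Longitude: 31.7981′ = 0.529968°; total 20.5299683
  W ⇒ negate
Point 6:
  Latitude: 41 + 39.5309/60 = 41.6588483
  S ⇒ negate
  Longitude: 29.722′ = 0.495367°; total 84.4953667
  E → positive

1. 40.977683, 113.202223
2. -88.698744, 93.066667
3. -53.955933, -113.646585
4. 89.061833, 90.032333
5. -26.722317, -20.529968
6. -41.658848, 84.495367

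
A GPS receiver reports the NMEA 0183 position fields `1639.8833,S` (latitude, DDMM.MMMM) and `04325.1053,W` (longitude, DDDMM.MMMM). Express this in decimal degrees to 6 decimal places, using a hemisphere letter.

16.664722° S, 43.418422° W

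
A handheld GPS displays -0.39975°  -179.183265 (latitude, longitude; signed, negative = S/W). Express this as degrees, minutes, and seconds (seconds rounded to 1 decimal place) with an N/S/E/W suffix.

Latitude is negative → S; |value| = 0.399750
Latitude: whole degrees 0; 23.98500′ → 23′ and 59.100″
Longitude is negative → W; |value| = 179.183265
Longitude: 0.183265 × 60 = 10.99590′ → 10′, remainder × 60 = 59.754″

0°23′59.1″ S, 179°10′59.8″ W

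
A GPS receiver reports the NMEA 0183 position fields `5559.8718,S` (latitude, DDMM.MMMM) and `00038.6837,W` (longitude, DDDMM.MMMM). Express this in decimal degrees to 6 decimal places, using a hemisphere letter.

55.997863° S, 0.644728° W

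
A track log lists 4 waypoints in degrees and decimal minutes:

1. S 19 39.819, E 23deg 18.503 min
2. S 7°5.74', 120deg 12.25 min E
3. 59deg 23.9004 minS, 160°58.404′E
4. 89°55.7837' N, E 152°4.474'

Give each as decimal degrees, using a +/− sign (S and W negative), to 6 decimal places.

Point 1:
  Latitude: 39.819′ = 0.663650°; total 19.6636500
  hemisphere S, so the sign is −
  Lon: 18.503′ = 0.308383°; total 23.3083833
  E → positive
Point 2:
  Latitude: 5.74′ = 0.095667°; total 7.0956667
  hemisphere S, so the sign is −
  Lon: 120 + 12.25/60 = 120.2041667
  E → positive
Point 3:
  Lat: 23.9004′ = 0.398340°; total 59.3983400
  hemisphere S, so the sign is −
  Lon: 160 + 58.404/60 = 160.9734000
  E ⇒ keep positive
Point 4:
  φ: 55.7837′ = 0.929728°; total 89.9297283
  N ⇒ keep positive
  Lon: 152 + 4.474/60 = 152.0745667
  E ⇒ keep positive

1. -19.663650, 23.308383
2. -7.095667, 120.204167
3. -59.398340, 160.973400
4. 89.929728, 152.074567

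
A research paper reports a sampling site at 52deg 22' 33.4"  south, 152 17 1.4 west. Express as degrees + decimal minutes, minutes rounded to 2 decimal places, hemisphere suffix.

52° 22.56′ S, 152° 17.02′ W

φ: seconds/60 = 0.55667; minutes = 22 + 0.55667 = 22.5567
Lon: 17 + 1.4/60 = 17.0233′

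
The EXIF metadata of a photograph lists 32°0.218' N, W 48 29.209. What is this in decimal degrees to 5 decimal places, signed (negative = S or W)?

32.00363, -48.48682

φ: 32 + 0.218/60 = 32.003633
N → positive
λ: 48 + 29.209/60 = 48.486817
W → negative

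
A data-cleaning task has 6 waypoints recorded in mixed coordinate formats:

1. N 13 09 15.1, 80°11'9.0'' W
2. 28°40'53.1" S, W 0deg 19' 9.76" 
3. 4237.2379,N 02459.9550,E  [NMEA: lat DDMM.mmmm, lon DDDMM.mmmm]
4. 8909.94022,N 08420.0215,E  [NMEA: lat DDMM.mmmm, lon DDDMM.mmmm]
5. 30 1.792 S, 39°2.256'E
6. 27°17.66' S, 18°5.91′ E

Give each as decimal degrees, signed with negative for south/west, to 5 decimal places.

1. 13.15419, -80.18583
2. -28.68142, -0.31938
3. 42.62063, 24.99925
4. 89.16567, 84.33369
5. -30.02987, 39.03760
6. -27.29433, 18.09850

Point 1:
  Latitude: 9′ + 15.1″ = 9.25167′; 13 + 9.25167/60 = 13.154194
  N ⇒ keep positive
  Longitude: 80 + 11/60 + 9/3600 = 80.185833
  W ⇒ negate
Point 2:
  φ: 40′ + 53.1″ = 40.88500′; 28 + 40.88500/60 = 28.681417
  S → negative
  Longitude: 0 + 19/60 + 9.76/3600 = 0.319378
  W → negative
Point 3:
  φ: split at 2 digits → 42° and 37.2379′; 42 + 37.2379/60 = 42.620632
  N → positive
  Longitude: split at 3 digits → 024° and 59.955′; 24 + 59.955/60 = 24.999250
  E → positive
Point 4:
  Lat: degrees = first 2 digits = 89, minutes = 9.94022; 89 + 9.94022/60 = 89.165670
  N ⇒ keep positive
  λ: degrees = first 3 digits = 84, minutes = 20.0215; 84 + 20.0215/60 = 84.333692
  E → positive
Point 5:
  φ: 1.792′ = 0.029867°; total 30.029867
  S ⇒ negate
  Longitude: 39 + 2.256/60 = 39.037600
  E → positive
Point 6:
  φ: 27 + 17.66/60 = 27.294333
  S → negative
  Longitude: 18 + 5.91/60 = 18.098500
  E → positive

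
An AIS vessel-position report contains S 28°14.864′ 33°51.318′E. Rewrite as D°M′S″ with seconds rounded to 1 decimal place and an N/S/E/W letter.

28°14′51.8″ S, 33°51′19.1″ E

Latitude: 14.86400′ → 14′ and 0.86400 × 60 = 51.840″
Longitude: fractional minutes 0.31800 × 60 = 19.080″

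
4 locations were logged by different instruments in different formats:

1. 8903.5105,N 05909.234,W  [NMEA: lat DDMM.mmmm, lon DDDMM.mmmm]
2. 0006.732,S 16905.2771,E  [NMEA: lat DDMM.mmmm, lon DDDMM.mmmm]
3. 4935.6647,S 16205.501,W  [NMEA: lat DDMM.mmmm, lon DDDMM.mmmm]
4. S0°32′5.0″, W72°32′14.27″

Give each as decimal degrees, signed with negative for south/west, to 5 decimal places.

Point 1:
  φ: degrees = first 2 digits = 89, minutes = 3.5105; 89 + 3.5105/60 = 89.058508
  N → positive
  λ: split at 3 digits → 059° and 9.234′; 59 + 9.234/60 = 59.153900
  W → negative
Point 2:
  Latitude: degrees = first 2 digits = 0, minutes = 6.732; 0 + 6.732/60 = 0.112200
  S → negative
  Longitude: degrees = first 3 digits = 169, minutes = 5.2771; 169 + 5.2771/60 = 169.087952
  E ⇒ keep positive
Point 3:
  φ: split at 2 digits → 49° and 35.6647′; 49 + 35.6647/60 = 49.594412
  hemisphere S, so the sign is −
  Lon: degrees = first 3 digits = 162, minutes = 5.501; 162 + 5.501/60 = 162.091683
  W → negative
Point 4:
  Lat: 32′ + 5″ = 32.08333′; 0 + 32.08333/60 = 0.534722
  S ⇒ negate
  Longitude: 72° + 32/60 + 14.27/3600 = 72 + 0.533333 + 0.003964 = 72.537297
  W ⇒ negate

1. 89.05851, -59.15390
2. -0.11220, 169.08795
3. -49.59441, -162.09168
4. -0.53472, -72.53730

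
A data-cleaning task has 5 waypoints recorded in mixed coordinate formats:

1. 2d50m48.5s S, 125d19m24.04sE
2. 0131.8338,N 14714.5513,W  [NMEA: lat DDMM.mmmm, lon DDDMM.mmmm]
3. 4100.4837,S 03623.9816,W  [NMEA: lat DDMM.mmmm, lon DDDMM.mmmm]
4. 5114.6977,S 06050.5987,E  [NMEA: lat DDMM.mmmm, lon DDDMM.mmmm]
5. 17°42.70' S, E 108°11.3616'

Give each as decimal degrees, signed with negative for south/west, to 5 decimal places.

Point 1:
  Lat: 2° + 50/60 + 48.5/3600 = 2 + 0.833333 + 0.013472 = 2.846806
  hemisphere S, so the sign is −
  Longitude: 125° + 19/60 + 24.04/3600 = 125 + 0.316667 + 0.006678 = 125.323344
  E ⇒ keep positive
Point 2:
  Latitude: split at 2 digits → 01° and 31.8338′; 1 + 31.8338/60 = 1.530563
  N ⇒ keep positive
  Longitude: split at 3 digits → 147° and 14.5513′; 147 + 14.5513/60 = 147.242522
  hemisphere W, so the sign is −
Point 3:
  Latitude: degrees = first 2 digits = 41, minutes = 0.4837; 41 + 0.4837/60 = 41.008062
  S → negative
  Longitude: split at 3 digits → 036° and 23.9816′; 36 + 23.9816/60 = 36.399693
  W → negative
Point 4:
  φ: split at 2 digits → 51° and 14.6977′; 51 + 14.6977/60 = 51.244962
  hemisphere S, so the sign is −
  λ: split at 3 digits → 060° and 50.5987′; 60 + 50.5987/60 = 60.843312
  E → positive
Point 5:
  Lat: 17 + 42.7/60 = 17.711667
  S → negative
  λ: 11.3616′ = 0.189360°; total 108.189360
  E ⇒ keep positive

1. -2.84681, 125.32334
2. 1.53056, -147.24252
3. -41.00806, -36.39969
4. -51.24496, 60.84331
5. -17.71167, 108.18936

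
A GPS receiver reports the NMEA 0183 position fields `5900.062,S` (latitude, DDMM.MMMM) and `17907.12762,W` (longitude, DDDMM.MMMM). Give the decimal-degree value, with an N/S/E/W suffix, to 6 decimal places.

59.001033° S, 179.118794° W

φ: split at 2 digits → 59° and 0.062′; 59 + 0.062/60 = 59.0010333
λ: split at 3 digits → 179° and 7.12762′; 179 + 7.12762/60 = 179.1187937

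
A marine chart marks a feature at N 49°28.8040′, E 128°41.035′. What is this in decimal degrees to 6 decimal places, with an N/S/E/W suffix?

Latitude: 28.804′ = 0.480067°; total 49.4800667
Lon: 41.035′ = 0.683917°; total 128.6839167

49.480067° N, 128.683917° E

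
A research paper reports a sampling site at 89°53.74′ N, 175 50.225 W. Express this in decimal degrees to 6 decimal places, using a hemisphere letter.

89.895667° N, 175.837083° W

Lat: 89 + 53.74/60 = 89.8956667
λ: 50.225′ = 0.837083°; total 175.8370833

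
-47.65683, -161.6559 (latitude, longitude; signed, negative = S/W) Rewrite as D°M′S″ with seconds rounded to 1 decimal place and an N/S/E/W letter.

Latitude is negative → S; |value| = 47.656830
Lat: 0.656830 × 60 = 39.40980′ → 39′, remainder × 60 = 24.588″
Longitude is negative → W; |value| = 161.655900
λ: whole degrees 161; 39.35400′ → 39′ and 21.240″

47°39′24.6″ S, 161°39′21.2″ W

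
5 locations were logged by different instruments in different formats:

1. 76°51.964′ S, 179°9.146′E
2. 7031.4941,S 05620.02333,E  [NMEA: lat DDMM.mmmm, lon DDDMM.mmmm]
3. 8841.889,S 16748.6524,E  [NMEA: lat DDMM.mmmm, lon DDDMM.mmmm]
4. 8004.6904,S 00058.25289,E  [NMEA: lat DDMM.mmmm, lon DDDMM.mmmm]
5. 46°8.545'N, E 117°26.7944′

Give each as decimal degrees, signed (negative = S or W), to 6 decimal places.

1. -76.866067, 179.152433
2. -70.524902, 56.333722
3. -88.698150, 167.810873
4. -80.078173, 0.970882
5. 46.142417, 117.446573

Point 1:
  Lat: 51.964′ = 0.866067°; total 76.8660667
  S ⇒ negate
  λ: 179 + 9.146/60 = 179.1524333
  E ⇒ keep positive
Point 2:
  φ: degrees = first 2 digits = 70, minutes = 31.4941; 70 + 31.4941/60 = 70.5249017
  S ⇒ negate
  Longitude: degrees = first 3 digits = 56, minutes = 20.02333; 56 + 20.02333/60 = 56.3337222
  E ⇒ keep positive
Point 3:
  Lat: split at 2 digits → 88° and 41.889′; 88 + 41.889/60 = 88.6981500
  S → negative
  Lon: split at 3 digits → 167° and 48.6524′; 167 + 48.6524/60 = 167.8108733
  E → positive
Point 4:
  φ: degrees = first 2 digits = 80, minutes = 4.6904; 80 + 4.6904/60 = 80.0781733
  hemisphere S, so the sign is −
  Longitude: split at 3 digits → 000° and 58.25289′; 0 + 58.25289/60 = 0.9708815
  E → positive
Point 5:
  Latitude: 46 + 8.545/60 = 46.1424167
  N ⇒ keep positive
  Lon: 26.7944′ = 0.446573°; total 117.4465733
  E → positive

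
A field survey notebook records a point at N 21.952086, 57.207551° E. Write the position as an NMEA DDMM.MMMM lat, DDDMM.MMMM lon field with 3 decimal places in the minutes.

2157.125,N / 05712.453,E

φ: minutes = (21.952086 − 21) × 60 = 57.12516
Longitude: minutes = (57.207551 − 57) × 60 = 12.45306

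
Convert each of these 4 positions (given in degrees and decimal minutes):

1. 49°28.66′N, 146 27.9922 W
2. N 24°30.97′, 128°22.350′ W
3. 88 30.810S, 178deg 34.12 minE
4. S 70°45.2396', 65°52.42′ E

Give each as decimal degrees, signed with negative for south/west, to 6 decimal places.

1. 49.477667, -146.466537
2. 24.516167, -128.372500
3. -88.513500, 178.568667
4. -70.753993, 65.873667

Point 1:
  Latitude: 28.66′ = 0.477667°; total 49.4776667
  N → positive
  λ: 146 + 27.9922/60 = 146.4665367
  W → negative
Point 2:
  φ: 30.97′ = 0.516167°; total 24.5161667
  N → positive
  Lon: 128 + 22.35/60 = 128.3725000
  hemisphere W, so the sign is −
Point 3:
  Lat: 30.81′ = 0.513500°; total 88.5135000
  hemisphere S, so the sign is −
  λ: 34.12′ = 0.568667°; total 178.5686667
  E → positive
Point 4:
  Latitude: 45.2396′ = 0.753993°; total 70.7539933
  S → negative
  λ: 52.42′ = 0.873667°; total 65.8736667
  E → positive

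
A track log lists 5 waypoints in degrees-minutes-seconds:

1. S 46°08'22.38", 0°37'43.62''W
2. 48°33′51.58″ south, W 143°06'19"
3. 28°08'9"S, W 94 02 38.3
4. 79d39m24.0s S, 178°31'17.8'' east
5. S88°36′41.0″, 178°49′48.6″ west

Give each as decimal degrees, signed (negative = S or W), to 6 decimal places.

Point 1:
  Lat: 46° + 8/60 + 22.38/3600 = 46 + 0.133333 + 0.006217 = 46.1395500
  hemisphere S, so the sign is −
  λ: 0 + 37/60 + 43.62/3600 = 0.6287833
  W ⇒ negate
Point 2:
  Latitude: 48 + 33/60 + 51.58/3600 = 48.5643278
  S → negative
  λ: 6′ + 19″ = 6.31667′; 143 + 6.31667/60 = 143.1052778
  W → negative
Point 3:
  Latitude: 28° + 8/60 + 9/3600 = 28 + 0.133333 + 0.002500 = 28.1358333
  hemisphere S, so the sign is −
  Lon: 94 + 2/60 + 38.3/3600 = 94.0439722
  W → negative
Point 4:
  Lat: 79° + 39/60 + 24/3600 = 79 + 0.650000 + 0.006667 = 79.6566667
  hemisphere S, so the sign is −
  Lon: 178 + 31/60 + 17.8/3600 = 178.5216111
  E → positive
Point 5:
  Latitude: 88 + 36/60 + 41/3600 = 88.6113889
  hemisphere S, so the sign is −
  λ: 49′ + 48.6″ = 49.81000′; 178 + 49.81000/60 = 178.8301667
  hemisphere W, so the sign is −

1. -46.139550, -0.628783
2. -48.564328, -143.105278
3. -28.135833, -94.043972
4. -79.656667, 178.521611
5. -88.611389, -178.830167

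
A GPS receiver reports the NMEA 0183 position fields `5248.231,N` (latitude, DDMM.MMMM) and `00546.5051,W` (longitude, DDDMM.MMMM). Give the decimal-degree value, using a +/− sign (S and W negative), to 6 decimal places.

Latitude: split at 2 digits → 52° and 48.231′; 52 + 48.231/60 = 52.8038500
N ⇒ keep positive
Longitude: split at 3 digits → 005° and 46.5051′; 5 + 46.5051/60 = 5.7750850
hemisphere W, so the sign is −

52.803850, -5.775085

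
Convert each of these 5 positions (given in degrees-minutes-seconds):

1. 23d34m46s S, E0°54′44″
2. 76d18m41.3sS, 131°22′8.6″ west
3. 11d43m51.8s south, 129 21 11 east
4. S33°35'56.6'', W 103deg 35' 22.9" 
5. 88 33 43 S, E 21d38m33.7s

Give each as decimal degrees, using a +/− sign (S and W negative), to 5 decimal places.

1. -23.57944, 0.91222
2. -76.31147, -131.36906
3. -11.73106, 129.35306
4. -33.59906, -103.58969
5. -88.56194, 21.64269

Point 1:
  φ: 34′ + 46″ = 34.76667′; 23 + 34.76667/60 = 23.579444
  S ⇒ negate
  Lon: 0° + 54/60 + 44/3600 = 0 + 0.900000 + 0.012222 = 0.912222
  E → positive
Point 2:
  Latitude: 76° + 18/60 + 41.3/3600 = 76 + 0.300000 + 0.011472 = 76.311472
  S → negative
  Lon: 131° + 22/60 + 8.6/3600 = 131 + 0.366667 + 0.002389 = 131.369056
  hemisphere W, so the sign is −
Point 3:
  φ: 11° + 43/60 + 51.8/3600 = 11 + 0.716667 + 0.014389 = 11.731056
  hemisphere S, so the sign is −
  Lon: 129° + 21/60 + 11/3600 = 129 + 0.350000 + 0.003056 = 129.353056
  E ⇒ keep positive
Point 4:
  Lat: 33 + 35/60 + 56.6/3600 = 33.599056
  hemisphere S, so the sign is −
  Longitude: 35′ + 22.9″ = 35.38167′; 103 + 35.38167/60 = 103.589694
  W ⇒ negate
Point 5:
  Latitude: 88 + 33/60 + 43/3600 = 88.561944
  hemisphere S, so the sign is −
  λ: 21 + 38/60 + 33.7/3600 = 21.642694
  E → positive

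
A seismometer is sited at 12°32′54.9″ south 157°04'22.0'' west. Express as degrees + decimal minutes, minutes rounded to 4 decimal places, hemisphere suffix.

12° 32.9150′ S, 157° 4.3667′ W

Latitude: seconds/60 = 0.91500; minutes = 32 + 0.91500 = 32.915000
Lon: seconds/60 = 0.36667; minutes = 4 + 0.36667 = 4.366667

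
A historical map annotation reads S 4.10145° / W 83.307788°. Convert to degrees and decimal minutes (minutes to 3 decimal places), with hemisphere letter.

Latitude: 4° + 0.101450 × 60 = 4° 6.08700′
Lon: 83° + 0.307788 × 60 = 83° 18.46728′

4° 6.087′ S, 83° 18.467′ W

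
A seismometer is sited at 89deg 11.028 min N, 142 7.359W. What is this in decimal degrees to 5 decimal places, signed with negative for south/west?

89.18380, -142.12265

Latitude: 11.028′ = 0.183800°; total 89.183800
N ⇒ keep positive
λ: 142 + 7.359/60 = 142.122650
W → negative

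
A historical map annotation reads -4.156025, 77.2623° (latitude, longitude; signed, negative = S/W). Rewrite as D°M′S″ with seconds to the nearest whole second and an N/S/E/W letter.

4°09′22″ S, 77°15′44″ E

Latitude is negative → S; |value| = 4.156025
Lat: 0.156025° → 9.36150′; 0.36150 × 60 = 21.69″
λ: 0.262300 × 60 = 15.73800′ → 15′, remainder × 60 = 44.28″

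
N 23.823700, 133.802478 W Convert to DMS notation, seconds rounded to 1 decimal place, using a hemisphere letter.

φ: 0.823700° → 49.42200′; 0.42200 × 60 = 25.320″
λ: 0.802478 × 60 = 48.14868′ → 48′, remainder × 60 = 8.921″

23°49′25.3″ N, 133°48′8.9″ W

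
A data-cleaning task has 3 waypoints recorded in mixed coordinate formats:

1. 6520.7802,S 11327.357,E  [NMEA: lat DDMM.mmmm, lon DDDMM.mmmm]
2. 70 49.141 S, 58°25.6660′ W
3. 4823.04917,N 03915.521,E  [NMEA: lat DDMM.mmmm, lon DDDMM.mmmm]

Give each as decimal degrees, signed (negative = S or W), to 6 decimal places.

Point 1:
  Lat: split at 2 digits → 65° and 20.7802′; 65 + 20.7802/60 = 65.3463367
  S → negative
  λ: split at 3 digits → 113° and 27.357′; 113 + 27.357/60 = 113.4559500
  E → positive
Point 2:
  φ: 70 + 49.141/60 = 70.8190167
  S ⇒ negate
  λ: 58 + 25.666/60 = 58.4277667
  hemisphere W, so the sign is −
Point 3:
  φ: split at 2 digits → 48° and 23.04917′; 48 + 23.04917/60 = 48.3841528
  N → positive
  Lon: degrees = first 3 digits = 39, minutes = 15.521; 39 + 15.521/60 = 39.2586833
  E ⇒ keep positive

1. -65.346337, 113.455950
2. -70.819017, -58.427767
3. 48.384153, 39.258683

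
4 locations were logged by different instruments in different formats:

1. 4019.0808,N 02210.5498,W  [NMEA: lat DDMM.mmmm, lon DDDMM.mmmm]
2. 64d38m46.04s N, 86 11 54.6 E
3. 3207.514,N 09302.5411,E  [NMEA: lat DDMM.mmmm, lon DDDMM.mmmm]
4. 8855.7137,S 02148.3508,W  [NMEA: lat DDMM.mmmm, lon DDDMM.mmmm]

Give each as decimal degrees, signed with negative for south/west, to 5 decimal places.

Point 1:
  Lat: split at 2 digits → 40° and 19.0808′; 40 + 19.0808/60 = 40.318013
  N → positive
  Lon: degrees = first 3 digits = 22, minutes = 10.5498; 22 + 10.5498/60 = 22.175830
  W ⇒ negate
Point 2:
  Latitude: 64 + 38/60 + 46.04/3600 = 64.646122
  N ⇒ keep positive
  λ: 11′ + 54.6″ = 11.91000′; 86 + 11.91000/60 = 86.198500
  E ⇒ keep positive
Point 3:
  Lat: degrees = first 2 digits = 32, minutes = 7.514; 32 + 7.514/60 = 32.125233
  N → positive
  λ: split at 3 digits → 093° and 2.5411′; 93 + 2.5411/60 = 93.042352
  E → positive
Point 4:
  Lat: split at 2 digits → 88° and 55.7137′; 88 + 55.7137/60 = 88.928562
  S → negative
  Longitude: degrees = first 3 digits = 21, minutes = 48.3508; 21 + 48.3508/60 = 21.805847
  W → negative

1. 40.31801, -22.17583
2. 64.64612, 86.19850
3. 32.12523, 93.04235
4. -88.92856, -21.80585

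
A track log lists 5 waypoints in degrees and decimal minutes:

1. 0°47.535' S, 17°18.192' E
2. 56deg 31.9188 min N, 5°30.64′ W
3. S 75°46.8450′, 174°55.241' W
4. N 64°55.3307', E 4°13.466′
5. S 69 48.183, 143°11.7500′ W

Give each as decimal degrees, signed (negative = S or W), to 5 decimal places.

Point 1:
  Lat: 0 + 47.535/60 = 0.792250
  S ⇒ negate
  λ: 17 + 18.192/60 = 17.303200
  E → positive
Point 2:
  Lat: 31.9188′ = 0.531980°; total 56.531980
  N → positive
  λ: 30.64′ = 0.510667°; total 5.510667
  W → negative
Point 3:
  Lat: 75 + 46.845/60 = 75.780750
  S ⇒ negate
  λ: 55.241′ = 0.920683°; total 174.920683
  hemisphere W, so the sign is −
Point 4:
  φ: 55.3307′ = 0.922178°; total 64.922178
  N ⇒ keep positive
  λ: 4 + 13.466/60 = 4.224433
  E → positive
Point 5:
  φ: 48.183′ = 0.803050°; total 69.803050
  S ⇒ negate
  Lon: 11.75′ = 0.195833°; total 143.195833
  hemisphere W, so the sign is −

1. -0.79225, 17.30320
2. 56.53198, -5.51067
3. -75.78075, -174.92068
4. 64.92218, 4.22443
5. -69.80305, -143.19583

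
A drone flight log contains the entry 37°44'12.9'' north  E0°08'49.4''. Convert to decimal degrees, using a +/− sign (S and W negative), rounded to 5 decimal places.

Latitude: 44′ + 12.9″ = 44.21500′; 37 + 44.21500/60 = 37.736917
N → positive
λ: 8′ + 49.4″ = 8.82333′; 0 + 8.82333/60 = 0.147056
E → positive

37.73692, 0.14706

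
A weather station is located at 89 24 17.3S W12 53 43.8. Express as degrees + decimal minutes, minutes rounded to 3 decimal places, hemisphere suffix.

φ: 24 + 17.3/60 = 24.28833′
Longitude: 53 + 43.8/60 = 53.73000′

89° 24.288′ S, 12° 53.730′ W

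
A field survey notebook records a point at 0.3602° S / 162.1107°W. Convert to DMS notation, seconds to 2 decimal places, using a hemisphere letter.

0°21′36.72″ S, 162°06′38.52″ W

Lat: 0.360200 × 60 = 21.61200′ → 21′, remainder × 60 = 36.7200″
Longitude: whole degrees 162; 6.64200′ → 6′ and 38.5200″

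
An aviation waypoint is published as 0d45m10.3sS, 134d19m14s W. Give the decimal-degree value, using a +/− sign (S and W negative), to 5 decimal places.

φ: 0 + 45/60 + 10.3/3600 = 0.752861
S → negative
Lon: 134° + 19/60 + 14/3600 = 134 + 0.316667 + 0.003889 = 134.320556
W ⇒ negate

-0.75286, -134.32056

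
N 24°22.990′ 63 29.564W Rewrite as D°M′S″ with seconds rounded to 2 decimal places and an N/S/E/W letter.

24°22′59.40″ N, 63°29′33.84″ W

Lat: fractional minutes 0.99000 × 60 = 59.4000″
Longitude: fractional minutes 0.56400 × 60 = 33.8400″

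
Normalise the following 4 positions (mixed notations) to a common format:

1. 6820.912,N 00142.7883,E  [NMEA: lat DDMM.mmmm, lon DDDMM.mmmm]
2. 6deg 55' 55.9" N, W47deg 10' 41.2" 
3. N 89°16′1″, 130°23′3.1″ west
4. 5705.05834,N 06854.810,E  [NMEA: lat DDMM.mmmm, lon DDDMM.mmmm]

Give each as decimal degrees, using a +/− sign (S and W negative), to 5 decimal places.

1. 68.34853, 1.71314
2. 6.93219, -47.17811
3. 89.26694, -130.38419
4. 57.08431, 68.91350

Point 1:
  Latitude: split at 2 digits → 68° and 20.912′; 68 + 20.912/60 = 68.348533
  N ⇒ keep positive
  Lon: split at 3 digits → 001° and 42.7883′; 1 + 42.7883/60 = 1.713138
  E ⇒ keep positive
Point 2:
  Lat: 6 + 55/60 + 55.9/3600 = 6.932194
  N ⇒ keep positive
  Longitude: 47° + 10/60 + 41.2/3600 = 47 + 0.166667 + 0.011444 = 47.178111
  W → negative
Point 3:
  Latitude: 89 + 16/60 + 1/3600 = 89.266944
  N ⇒ keep positive
  λ: 23′ + 3.1″ = 23.05167′; 130 + 23.05167/60 = 130.384194
  W ⇒ negate
Point 4:
  φ: degrees = first 2 digits = 57, minutes = 5.05834; 57 + 5.05834/60 = 57.084306
  N ⇒ keep positive
  Lon: degrees = first 3 digits = 68, minutes = 54.81; 68 + 54.81/60 = 68.913500
  E ⇒ keep positive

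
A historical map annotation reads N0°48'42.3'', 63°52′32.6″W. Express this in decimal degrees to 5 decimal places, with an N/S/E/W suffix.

0.81175° N, 63.87572° W

Lat: 0 + 48/60 + 42.3/3600 = 0.811750
Longitude: 63° + 52/60 + 32.6/3600 = 63 + 0.866667 + 0.009056 = 63.875722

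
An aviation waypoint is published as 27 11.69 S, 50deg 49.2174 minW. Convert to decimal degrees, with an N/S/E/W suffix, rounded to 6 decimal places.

27.194833° S, 50.820290° W

Latitude: 11.69′ = 0.194833°; total 27.1948333
λ: 49.2174′ = 0.820290°; total 50.8202900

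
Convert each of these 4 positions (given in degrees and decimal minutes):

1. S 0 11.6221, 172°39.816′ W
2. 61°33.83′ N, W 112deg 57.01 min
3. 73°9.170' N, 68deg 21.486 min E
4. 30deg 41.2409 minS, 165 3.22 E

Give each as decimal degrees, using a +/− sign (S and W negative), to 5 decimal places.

1. -0.19370, -172.66360
2. 61.56383, -112.95017
3. 73.15283, 68.35810
4. -30.68735, 165.05367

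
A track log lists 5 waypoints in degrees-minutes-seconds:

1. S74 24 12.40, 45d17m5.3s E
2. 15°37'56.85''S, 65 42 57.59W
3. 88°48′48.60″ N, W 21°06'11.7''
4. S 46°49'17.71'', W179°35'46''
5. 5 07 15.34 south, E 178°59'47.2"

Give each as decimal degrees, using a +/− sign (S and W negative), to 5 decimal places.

1. -74.40344, 45.28481
2. -15.63246, -65.71600
3. 88.81350, -21.10325
4. -46.82159, -179.59611
5. -5.12093, 178.99644

Point 1:
  Lat: 74° + 24/60 + 12.4/3600 = 74 + 0.400000 + 0.003444 = 74.403444
  S → negative
  Lon: 45° + 17/60 + 5.3/3600 = 45 + 0.283333 + 0.001472 = 45.284806
  E → positive
Point 2:
  Latitude: 15 + 37/60 + 56.85/3600 = 15.632458
  hemisphere S, so the sign is −
  Lon: 42′ + 57.59″ = 42.95983′; 65 + 42.95983/60 = 65.715997
  W → negative
Point 3:
  φ: 88° + 48/60 + 48.6/3600 = 88 + 0.800000 + 0.013500 = 88.813500
  N → positive
  Longitude: 21° + 6/60 + 11.7/3600 = 21 + 0.100000 + 0.003250 = 21.103250
  W ⇒ negate
Point 4:
  Lat: 46° + 49/60 + 17.71/3600 = 46 + 0.816667 + 0.004919 = 46.821586
  S ⇒ negate
  λ: 179° + 35/60 + 46/3600 = 179 + 0.583333 + 0.012778 = 179.596111
  W → negative
Point 5:
  Lat: 5° + 7/60 + 15.34/3600 = 5 + 0.116667 + 0.004261 = 5.120928
  hemisphere S, so the sign is −
  Lon: 178 + 59/60 + 47.2/3600 = 178.996444
  E ⇒ keep positive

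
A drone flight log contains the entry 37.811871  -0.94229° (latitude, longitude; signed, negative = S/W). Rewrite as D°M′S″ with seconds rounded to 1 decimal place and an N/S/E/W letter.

φ: 0.811871 × 60 = 48.71226′ → 48′, remainder × 60 = 42.736″
Longitude is negative → W; |value| = 0.942290
Lon: whole degrees 0; 56.53740′ → 56′ and 32.244″

37°48′42.7″ N, 0°56′32.2″ W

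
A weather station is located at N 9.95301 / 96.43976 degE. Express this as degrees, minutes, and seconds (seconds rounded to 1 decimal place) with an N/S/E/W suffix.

9°57′10.8″ N, 96°26′23.1″ E

φ: whole degrees 9; 57.18060′ → 57′ and 10.836″
λ: 0.439760° → 26.38560′; 0.38560 × 60 = 23.136″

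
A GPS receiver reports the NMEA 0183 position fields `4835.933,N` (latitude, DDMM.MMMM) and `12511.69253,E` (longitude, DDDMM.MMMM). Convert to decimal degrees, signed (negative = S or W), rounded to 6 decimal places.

48.598883, 125.194876

φ: degrees = first 2 digits = 48, minutes = 35.933; 48 + 35.933/60 = 48.5988833
N → positive
Longitude: split at 3 digits → 125° and 11.69253′; 125 + 11.69253/60 = 125.1948755
E → positive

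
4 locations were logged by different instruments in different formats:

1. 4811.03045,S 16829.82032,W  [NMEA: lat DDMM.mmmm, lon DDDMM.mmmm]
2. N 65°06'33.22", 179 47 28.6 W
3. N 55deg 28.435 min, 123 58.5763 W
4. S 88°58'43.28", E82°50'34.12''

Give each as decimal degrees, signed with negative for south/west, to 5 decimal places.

1. -48.18384, -168.49701
2. 65.10923, -179.79128
3. 55.47392, -123.97627
4. -88.97869, 82.84281

Point 1:
  φ: split at 2 digits → 48° and 11.03045′; 48 + 11.03045/60 = 48.183841
  hemisphere S, so the sign is −
  Longitude: degrees = first 3 digits = 168, minutes = 29.82032; 168 + 29.82032/60 = 168.497005
  W ⇒ negate
Point 2:
  Latitude: 65 + 6/60 + 33.22/3600 = 65.109228
  N → positive
  Longitude: 179° + 47/60 + 28.6/3600 = 179 + 0.783333 + 0.007944 = 179.791278
  W ⇒ negate
Point 3:
  Lat: 28.435′ = 0.473917°; total 55.473917
  N ⇒ keep positive
  λ: 58.5763′ = 0.976272°; total 123.976272
  W → negative
Point 4:
  φ: 58′ + 43.28″ = 58.72133′; 88 + 58.72133/60 = 88.978689
  S → negative
  λ: 82° + 50/60 + 34.12/3600 = 82 + 0.833333 + 0.009478 = 82.842811
  E → positive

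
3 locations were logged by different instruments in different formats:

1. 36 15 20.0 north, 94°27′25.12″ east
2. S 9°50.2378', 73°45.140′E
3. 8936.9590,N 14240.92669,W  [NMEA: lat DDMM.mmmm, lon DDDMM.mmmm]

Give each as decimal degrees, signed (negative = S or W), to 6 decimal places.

Point 1:
  φ: 36° + 15/60 + 20/3600 = 36 + 0.250000 + 0.005556 = 36.2555556
  N ⇒ keep positive
  Lon: 27′ + 25.12″ = 27.41867′; 94 + 27.41867/60 = 94.4569778
  E → positive
Point 2:
  φ: 50.2378′ = 0.837297°; total 9.8372967
  S ⇒ negate
  Lon: 73 + 45.14/60 = 73.7523333
  E → positive
Point 3:
  Latitude: degrees = first 2 digits = 89, minutes = 36.959; 89 + 36.959/60 = 89.6159833
  N → positive
  Longitude: degrees = first 3 digits = 142, minutes = 40.92669; 142 + 40.92669/60 = 142.6821115
  W → negative

1. 36.255556, 94.456978
2. -9.837297, 73.752333
3. 89.615983, -142.682112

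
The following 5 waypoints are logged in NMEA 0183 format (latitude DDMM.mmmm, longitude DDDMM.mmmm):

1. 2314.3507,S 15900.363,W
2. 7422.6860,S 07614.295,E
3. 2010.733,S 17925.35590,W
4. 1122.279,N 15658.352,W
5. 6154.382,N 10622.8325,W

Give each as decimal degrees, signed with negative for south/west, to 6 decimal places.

1. -23.239178, -159.006050
2. -74.378100, 76.238250
3. -20.178883, -179.422598
4. 11.371317, -156.972533
5. 61.906367, -106.380542

Point 1:
  Latitude: split at 2 digits → 23° and 14.3507′; 23 + 14.3507/60 = 23.2391783
  hemisphere S, so the sign is −
  Longitude: degrees = first 3 digits = 159, minutes = 0.363; 159 + 0.363/60 = 159.0060500
  W ⇒ negate
Point 2:
  φ: split at 2 digits → 74° and 22.686′; 74 + 22.686/60 = 74.3781000
  S ⇒ negate
  Lon: split at 3 digits → 076° and 14.295′; 76 + 14.295/60 = 76.2382500
  E ⇒ keep positive
Point 3:
  φ: degrees = first 2 digits = 20, minutes = 10.733; 20 + 10.733/60 = 20.1788833
  hemisphere S, so the sign is −
  Longitude: degrees = first 3 digits = 179, minutes = 25.3559; 179 + 25.3559/60 = 179.4225983
  W → negative
Point 4:
  φ: split at 2 digits → 11° and 22.279′; 11 + 22.279/60 = 11.3713167
  N ⇒ keep positive
  λ: split at 3 digits → 156° and 58.352′; 156 + 58.352/60 = 156.9725333
  W → negative
Point 5:
  Latitude: degrees = first 2 digits = 61, minutes = 54.382; 61 + 54.382/60 = 61.9063667
  N → positive
  Longitude: degrees = first 3 digits = 106, minutes = 22.8325; 106 + 22.8325/60 = 106.3805417
  W → negative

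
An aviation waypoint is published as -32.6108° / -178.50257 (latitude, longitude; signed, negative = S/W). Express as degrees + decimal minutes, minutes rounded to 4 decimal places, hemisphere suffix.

Latitude is negative → S; |value| = 32.610800
Lat: fractional part 0.610800 → 36.648000 minutes
Longitude is negative → W; |value| = 178.502570
λ: minutes = (178.502570 − 178) × 60 = 30.154200

32° 36.6480′ S, 178° 30.1542′ W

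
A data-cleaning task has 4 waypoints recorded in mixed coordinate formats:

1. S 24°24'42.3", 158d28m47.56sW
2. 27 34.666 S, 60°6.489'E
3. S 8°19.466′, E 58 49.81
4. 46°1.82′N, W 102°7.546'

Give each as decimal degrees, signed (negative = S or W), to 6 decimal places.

Point 1:
  Lat: 24′ + 42.3″ = 24.70500′; 24 + 24.70500/60 = 24.4117500
  hemisphere S, so the sign is −
  Lon: 158 + 28/60 + 47.56/3600 = 158.4798778
  W → negative
Point 2:
  Lat: 34.666′ = 0.577767°; total 27.5777667
  S ⇒ negate
  Lon: 6.489′ = 0.108150°; total 60.1081500
  E ⇒ keep positive
Point 3:
  φ: 19.466′ = 0.324433°; total 8.3244333
  hemisphere S, so the sign is −
  Longitude: 58 + 49.81/60 = 58.8301667
  E → positive
Point 4:
  Lat: 1.82′ = 0.030333°; total 46.0303333
  N ⇒ keep positive
  λ: 7.546′ = 0.125767°; total 102.1257667
  W → negative

1. -24.411750, -158.479878
2. -27.577767, 60.108150
3. -8.324433, 58.830167
4. 46.030333, -102.125767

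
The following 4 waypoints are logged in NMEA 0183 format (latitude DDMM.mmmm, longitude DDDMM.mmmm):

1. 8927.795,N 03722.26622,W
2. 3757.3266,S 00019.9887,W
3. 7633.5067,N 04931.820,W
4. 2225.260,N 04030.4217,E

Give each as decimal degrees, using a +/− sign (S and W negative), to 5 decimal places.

Point 1:
  Lat: split at 2 digits → 89° and 27.795′; 89 + 27.795/60 = 89.463250
  N ⇒ keep positive
  λ: split at 3 digits → 037° and 22.26622′; 37 + 22.26622/60 = 37.371104
  W ⇒ negate
Point 2:
  φ: split at 2 digits → 37° and 57.3266′; 37 + 57.3266/60 = 37.955443
  S → negative
  Longitude: split at 3 digits → 000° and 19.9887′; 0 + 19.9887/60 = 0.333145
  W ⇒ negate
Point 3:
  Lat: split at 2 digits → 76° and 33.5067′; 76 + 33.5067/60 = 76.558445
  N → positive
  Lon: split at 3 digits → 049° and 31.82′; 49 + 31.82/60 = 49.530333
  hemisphere W, so the sign is −
Point 4:
  Latitude: degrees = first 2 digits = 22, minutes = 25.26; 22 + 25.26/60 = 22.421000
  N ⇒ keep positive
  λ: degrees = first 3 digits = 40, minutes = 30.4217; 40 + 30.4217/60 = 40.507028
  E ⇒ keep positive

1. 89.46325, -37.37110
2. -37.95544, -0.33315
3. 76.55845, -49.53033
4. 22.42100, 40.50703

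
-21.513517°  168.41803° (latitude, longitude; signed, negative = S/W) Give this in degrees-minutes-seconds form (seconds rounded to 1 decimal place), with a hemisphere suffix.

Latitude is negative → S; |value| = 21.513517
Latitude: 0.513517 × 60 = 30.81102′ → 30′, remainder × 60 = 48.661″
Lon: 0.418030 × 60 = 25.08180′ → 25′, remainder × 60 = 4.908″

21°30′48.7″ S, 168°25′4.9″ E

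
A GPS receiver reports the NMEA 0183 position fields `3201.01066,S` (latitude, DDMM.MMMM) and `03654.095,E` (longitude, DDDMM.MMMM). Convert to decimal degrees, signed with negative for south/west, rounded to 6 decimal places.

Latitude: split at 2 digits → 32° and 1.01066′; 32 + 1.01066/60 = 32.0168443
hemisphere S, so the sign is −
λ: split at 3 digits → 036° and 54.095′; 36 + 54.095/60 = 36.9015833
E ⇒ keep positive

-32.016844, 36.901583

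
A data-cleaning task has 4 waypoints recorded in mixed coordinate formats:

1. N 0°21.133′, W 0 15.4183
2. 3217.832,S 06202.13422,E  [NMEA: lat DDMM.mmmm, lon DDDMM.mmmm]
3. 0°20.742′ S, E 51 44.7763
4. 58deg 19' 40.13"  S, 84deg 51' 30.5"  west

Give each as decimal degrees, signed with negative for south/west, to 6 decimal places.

1. 0.352217, -0.256972
2. -32.297200, 62.035570
3. -0.345700, 51.746272
4. -58.327814, -84.858472

Point 1:
  φ: 0 + 21.133/60 = 0.3522167
  N → positive
  Longitude: 15.4183′ = 0.256972°; total 0.2569717
  W → negative
Point 2:
  Lat: degrees = first 2 digits = 32, minutes = 17.832; 32 + 17.832/60 = 32.2972000
  S ⇒ negate
  Lon: split at 3 digits → 062° and 2.13422′; 62 + 2.13422/60 = 62.0355703
  E → positive
Point 3:
  Latitude: 20.742′ = 0.345700°; total 0.3457000
  S → negative
  λ: 44.7763′ = 0.746272°; total 51.7462717
  E ⇒ keep positive
Point 4:
  φ: 58 + 19/60 + 40.13/3600 = 58.3278139
  hemisphere S, so the sign is −
  Longitude: 84 + 51/60 + 30.5/3600 = 84.8584722
  W → negative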